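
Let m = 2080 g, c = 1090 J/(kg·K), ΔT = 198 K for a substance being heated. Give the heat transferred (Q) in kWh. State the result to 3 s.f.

Q is given directly by: Q = mcΔT.
m = 2080 g = 2.080 kg; c = 1090 J/(kg·K); ΔT = 198 K.
Q = 4.489×10^5 J
4.489×10^5 J × (1 kWh / 3.600×10^6 J) = 0.1247 kWh

0.125 kWh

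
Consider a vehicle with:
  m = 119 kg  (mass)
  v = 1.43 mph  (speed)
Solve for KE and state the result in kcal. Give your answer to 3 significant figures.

Directly: KE = ½mv².
m = 119 kg; v = 1.43 mph = 0.6393 m/s.
KE = 24.32 J
24.32 J × (1 kcal / 4184 J) = 0.005812 kcal

0.00581 kcal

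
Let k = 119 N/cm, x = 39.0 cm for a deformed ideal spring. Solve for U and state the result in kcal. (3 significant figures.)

0.216 kcal

U is given directly by: U = ½kx².
k = 119 N/cm = 11900 N/m; x = 39.0 cm = 0.3900 m.
U = 905.0 J
905.0 J × (1 kcal / 4184 J) = 0.2163 kcal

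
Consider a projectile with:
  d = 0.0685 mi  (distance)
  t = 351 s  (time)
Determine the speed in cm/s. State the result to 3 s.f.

31.4 cm/s

Directly: v = d/t.
d = 0.0685 mi = 110.2 m; t = 351 s.
v = 0.3141 m/s
0.3141 m/s × (1 cm/s / 0.01000 m/s) = 31.41 cm/s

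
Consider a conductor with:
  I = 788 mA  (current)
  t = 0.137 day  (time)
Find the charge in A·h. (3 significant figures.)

Directly: q = It.
I = 788 mA = 0.7880 A; t = 0.137 day = 11837 s.
q = 9327 C
9327 C × (1 A·h / 3600 C) = 2.591 A·h

2.59 A·h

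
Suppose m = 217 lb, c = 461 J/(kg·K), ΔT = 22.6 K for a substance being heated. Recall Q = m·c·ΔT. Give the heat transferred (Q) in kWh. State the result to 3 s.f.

0.285 kWh

Directly: Q = mcΔT.
m = 217 lb = 98.43 kg; c = 461 J/(kg·K); ΔT = 22.6 K.
Q = 1.025×10^6 J
1.025×10^6 J × (1 kWh / 3.600×10^6 J) = 0.2849 kWh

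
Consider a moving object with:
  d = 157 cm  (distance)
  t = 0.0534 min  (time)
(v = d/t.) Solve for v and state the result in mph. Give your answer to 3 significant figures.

Directly: v = d/t.
d = 157 cm = 1.570 m; t = 0.0534 min = 3.204 s.
v = 0.4900 m/s
0.4900 m/s × (1 mph / 0.4470 m/s) = 1.096 mph

1.10 mph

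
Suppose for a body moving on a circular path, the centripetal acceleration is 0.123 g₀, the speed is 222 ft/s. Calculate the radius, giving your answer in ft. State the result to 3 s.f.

Rearranging: r = v²/a.
a = 0.123 g₀ = 1.206 m/s²; v = 222 ft/s = 67.67 m/s.
r = 3796 m
3796 m × (1 ft / 0.3048 m) = 12454 ft

12500 ft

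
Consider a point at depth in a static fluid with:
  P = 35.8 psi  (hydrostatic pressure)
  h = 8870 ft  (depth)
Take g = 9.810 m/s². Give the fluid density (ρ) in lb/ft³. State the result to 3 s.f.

Rearranging: ρ = P/(g·h).
P = 35.8 psi = 2.468×10^5 Pa; h = 8870 ft = 2704 m; g = 9.810 m/s².
ρ = 9.307 kg/m³
9.307 kg/m³ × (1 lb/ft³ / 16.02 kg/m³) = 0.5810 lb/ft³

0.581 lb/ft³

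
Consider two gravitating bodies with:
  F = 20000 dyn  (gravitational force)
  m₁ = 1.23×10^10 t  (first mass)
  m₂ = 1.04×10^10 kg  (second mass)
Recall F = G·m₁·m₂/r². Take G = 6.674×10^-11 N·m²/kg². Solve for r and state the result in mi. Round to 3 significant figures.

From Newton's law of gravitation: r = √(G·m₁m₂/F).
F = 20000 dyn = 0.2000 N; m₁ = 1.23×10^10 t = 1.230×10^13 kg; m₂ = 1.04×10^10 kg; G = 6.674×10^-11 N·m²/kg².
r = 6.534×10^6 m
6.534×10^6 m × (1 mi / 1609 m) = 4060 mi

4060 mi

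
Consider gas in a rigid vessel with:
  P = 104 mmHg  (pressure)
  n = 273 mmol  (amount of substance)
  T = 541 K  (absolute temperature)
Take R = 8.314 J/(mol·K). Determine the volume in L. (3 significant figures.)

From the ideal-gas law: V = nRT/P.
P = 104 mmHg = 13865 Pa; n = 273 mmol = 0.2730 mol; T = 541 K; R = 8.314 J/(mol·K).
V = 0.08856 m³
0.08856 m³ × (1 L / 0.001000 m³) = 88.56 L

88.6 L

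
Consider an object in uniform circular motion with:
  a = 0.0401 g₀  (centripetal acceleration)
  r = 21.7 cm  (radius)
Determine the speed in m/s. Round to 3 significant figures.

Rearranging: v = √(a·r).
a = 0.0401 g₀ = 0.3932 m/s²; r = 21.7 cm = 0.2170 m.
v = 0.2921 m/s

0.292 m/s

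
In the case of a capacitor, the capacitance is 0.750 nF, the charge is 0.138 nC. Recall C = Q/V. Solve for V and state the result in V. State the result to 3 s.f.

Solving C = Q/V for V: V = Q/C.
C = 0.750 nF = 7.500×10^-10 F; Q = 0.138 nC = 1.380×10^-10 C.
V = 0.1840 V  (the unit combination reduces to kg·m²/(A·s³) = V)

0.184 V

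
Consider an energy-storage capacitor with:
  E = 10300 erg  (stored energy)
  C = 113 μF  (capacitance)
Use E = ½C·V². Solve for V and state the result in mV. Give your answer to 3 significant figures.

4270 mV

Rearranging E = ½C·V² for V: V = √(2E/C).
E = 10300 erg = 0.001030 J; C = 113 μF = 1.130×10^-4 F.
V = 4.270 V
4.270 V × (1 mV / 0.001000 V) = 4270 mV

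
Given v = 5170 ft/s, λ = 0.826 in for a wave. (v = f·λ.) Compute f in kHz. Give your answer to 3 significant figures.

Rearranging v = f·λ for f: f = v/λ.
v = 5170 ft/s = 1576 m/s; λ = 0.826 in = 0.02098 m.
f = 75109 Hz
75109 Hz × (1 kHz / 1000 Hz) = 75.11 kHz

75.1 kHz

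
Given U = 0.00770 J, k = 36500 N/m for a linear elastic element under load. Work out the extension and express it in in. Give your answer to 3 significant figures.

Rearranging: x = √(2U/k).
U = 0.00770 J; k = 36500 N/m.
x = 6.496×10^-4 m
6.496×10^-4 m × (1 in / 0.02540 m) = 0.02557 in

0.0256 in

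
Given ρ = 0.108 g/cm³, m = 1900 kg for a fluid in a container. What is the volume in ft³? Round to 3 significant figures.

621 ft³

Rearranging ρ = m/V for V: V = m/ρ.
ρ = 0.108 g/cm³ = 108.0 kg/m³; m = 1900 kg.
V = 17.59 m³
17.59 m³ × (1 ft³ / 0.02832 m³) = 621.3 ft³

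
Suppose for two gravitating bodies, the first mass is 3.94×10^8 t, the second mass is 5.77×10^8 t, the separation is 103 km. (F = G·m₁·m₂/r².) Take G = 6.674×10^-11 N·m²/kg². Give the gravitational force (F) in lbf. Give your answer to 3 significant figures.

Directly: F = Gm₁m₂/r².
m₁ = 3.94×10^8 t = 3.940×10^11 kg; m₂ = 5.77×10^8 t = 5.770×10^11 kg; r = 103 km = 1.030×10^5 m; G = 6.674×10^-11 N·m²/kg².
F = 1430 N  (the unit combination reduces to kg·m/s² = N)
1430 N × (1 lbf / 4.448 N) = 321.5 lbf

322 lbf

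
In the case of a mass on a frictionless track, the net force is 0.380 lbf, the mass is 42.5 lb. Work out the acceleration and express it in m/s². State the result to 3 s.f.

From Newton's second law: a = F/m.
F = 0.380 lbf = 1.690 N; m = 42.5 lb = 19.28 kg.
a = 0.08768 m/s²

0.0877 m/s²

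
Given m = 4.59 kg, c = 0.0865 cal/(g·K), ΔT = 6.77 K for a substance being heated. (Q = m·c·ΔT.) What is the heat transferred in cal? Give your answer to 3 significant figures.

2690 cal

Q is given directly by: Q = mcΔT.
m = 4.59 kg; c = 0.0865 cal/(g·K) = 361.9 J/(kg·K); ΔT = 6.77 K.
Q = 11246 J
11246 J × (1 cal / 4.184 J) = 2688 cal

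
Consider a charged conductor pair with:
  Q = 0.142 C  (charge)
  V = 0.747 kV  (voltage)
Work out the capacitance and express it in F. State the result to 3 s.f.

1.90×10^-4 F

Directly: C = Q/V.
Q = 0.142 C; V = 0.747 kV = 747.0 V.
C = 1.901×10^-4 F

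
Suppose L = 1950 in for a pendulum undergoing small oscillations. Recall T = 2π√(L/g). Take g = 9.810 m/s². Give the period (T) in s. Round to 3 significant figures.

T is given directly by: T = 2π√(L/g).
L = 1950 in = 49.53 m; g = 9.810 m/s².
T = 14.12 s

14.1 s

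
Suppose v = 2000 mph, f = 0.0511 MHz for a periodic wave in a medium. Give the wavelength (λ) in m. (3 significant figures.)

Rearranging: λ = v/f.
v = 2000 mph = 894.1 m/s; f = 0.0511 MHz = 51100 Hz.
λ = 0.01750 m

0.0175 m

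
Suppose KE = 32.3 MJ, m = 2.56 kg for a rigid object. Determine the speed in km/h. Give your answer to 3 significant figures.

18100 km/h

Solving KE = ½mv² for v: v = √(2·KE/m).
KE = 32.3 MJ = 3.230×10^7 J; m = 2.56 kg.
v = 5023 m/s
5023 m/s × (1 km/h / 0.2778 m/s) = 18084 km/h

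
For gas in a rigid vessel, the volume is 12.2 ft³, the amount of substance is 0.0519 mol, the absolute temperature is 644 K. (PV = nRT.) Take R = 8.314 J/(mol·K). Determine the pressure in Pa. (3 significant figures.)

P is given directly by: P = nRT/V.
V = 12.2 ft³ = 0.3455 m³; n = 0.0519 mol; T = 644 K; R = 8.314 J/(mol·K).
P = 804.4 Pa  (the unit combination reduces to kg/(m·s²) = Pa)

804 Pa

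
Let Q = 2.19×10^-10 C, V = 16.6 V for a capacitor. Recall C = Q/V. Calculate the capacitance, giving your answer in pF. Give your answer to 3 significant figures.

C is given directly by: C = Q/V.
Q = 2.19×10^-10 C; V = 16.6 V.
C = 1.319×10^-11 F
1.319×10^-11 F × (1 pF / 1.000×10^-12 F) = 13.19 pF

13.2 pF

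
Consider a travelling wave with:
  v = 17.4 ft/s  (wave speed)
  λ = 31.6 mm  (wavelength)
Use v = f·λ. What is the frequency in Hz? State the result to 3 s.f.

Rearranging v = f·λ for f: f = v/λ.
v = 17.4 ft/s = 5.304 m/s; λ = 31.6 mm = 0.03160 m.
f = 167.8 Hz

168 Hz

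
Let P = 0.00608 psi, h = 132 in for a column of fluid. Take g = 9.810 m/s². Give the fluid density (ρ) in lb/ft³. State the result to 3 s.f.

0.0796 lb/ft³

Rearranging: ρ = P/(g·h).
P = 0.00608 psi = 41.92 Pa; h = 132 in = 3.353 m; g = 9.810 m/s².
ρ = 1.275 kg/m³
1.275 kg/m³ × (1 lb/ft³ / 16.02 kg/m³) = 0.07957 lb/ft³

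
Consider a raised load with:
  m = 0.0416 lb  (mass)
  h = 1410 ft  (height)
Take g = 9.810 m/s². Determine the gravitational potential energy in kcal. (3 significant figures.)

0.0190 kcal

Directly: PE = mgh.
m = 0.0416 lb = 0.01887 kg; h = 1410 ft = 429.8 m; g = 9.810 m/s².
PE = 79.55 J  (the unit combination reduces to kg·m²/s² = J)
79.55 J × (1 kcal / 4184 J) = 0.01901 kcal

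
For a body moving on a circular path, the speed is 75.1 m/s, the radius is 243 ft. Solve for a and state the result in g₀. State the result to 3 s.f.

Directly: a = v²/r.
v = 75.1 m/s; r = 243 ft = 74.07 m.
a = 76.15 m/s²
76.15 m/s² × (1 g₀ / 9.807 m/s²) = 7.765 g₀

7.76 g₀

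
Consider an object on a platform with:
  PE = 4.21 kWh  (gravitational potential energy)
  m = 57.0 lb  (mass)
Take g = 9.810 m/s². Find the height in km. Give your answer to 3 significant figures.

Rearranging: h = PE/(m·g).
PE = 4.21 kWh = 1.516×10^7 J; m = 57.0 lb = 25.85 kg; g = 9.810 m/s².
h = 59755 m
59755 m × (1 km / 1000 m) = 59.76 km

59.8 km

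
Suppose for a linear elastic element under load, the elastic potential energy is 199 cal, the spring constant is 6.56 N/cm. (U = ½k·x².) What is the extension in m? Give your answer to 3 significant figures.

1.59 m

Rearranging U = ½k·x² for x: x = √(2U/k).
U = 199 cal = 832.6 J; k = 6.56 N/cm = 656.0 N/m.
x = 1.593 m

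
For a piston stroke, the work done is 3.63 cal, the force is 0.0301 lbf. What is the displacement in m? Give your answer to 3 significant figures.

113 m

Rearranging W = F·d for d: d = W/F.
W = 3.63 cal = 15.19 J; F = 0.0301 lbf = 0.1339 N.
d = 113.4 m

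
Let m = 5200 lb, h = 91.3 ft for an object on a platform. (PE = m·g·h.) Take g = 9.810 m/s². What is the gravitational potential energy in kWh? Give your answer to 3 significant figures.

Directly: PE = mgh.
m = 5200 lb = 2359 kg; h = 91.3 ft = 27.83 m; g = 9.810 m/s².
PE = 6.439×10^5 J
6.439×10^5 J × (1 kWh / 3.600×10^6 J) = 0.1789 kWh

0.179 kWh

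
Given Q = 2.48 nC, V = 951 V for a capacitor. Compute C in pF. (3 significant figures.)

2.61 pF

Directly: C = Q/V.
Q = 2.48 nC = 2.480×10^-9 C; V = 951 V.
C = 2.608×10^-12 F
2.608×10^-12 F × (1 pF / 1.000×10^-12 F) = 2.608 pF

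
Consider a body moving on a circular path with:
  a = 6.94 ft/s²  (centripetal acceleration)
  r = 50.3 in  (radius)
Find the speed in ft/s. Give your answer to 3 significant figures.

5.39 ft/s

Solving a = v²/r for v: v = √(a·r).
a = 6.94 ft/s² = 2.115 m/s²; r = 50.3 in = 1.278 m.
v = 1.644 m/s
1.644 m/s × (1 ft/s / 0.3048 m/s) = 5.394 ft/s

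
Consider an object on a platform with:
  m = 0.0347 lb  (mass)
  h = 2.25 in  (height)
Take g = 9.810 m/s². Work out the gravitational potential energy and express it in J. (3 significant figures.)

Directly: PE = mgh.
m = 0.0347 lb = 0.01574 kg; h = 2.25 in = 0.05715 m; g = 9.810 m/s².
PE = 0.008824 J

0.00882 J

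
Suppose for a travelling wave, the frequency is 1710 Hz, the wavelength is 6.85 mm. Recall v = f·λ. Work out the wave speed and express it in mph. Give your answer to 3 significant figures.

v is given directly by: v = fλ.
f = 1710 Hz; λ = 6.85 mm = 0.006850 m.
v = 11.71 m/s
11.71 m/s × (1 mph / 0.4470 m/s) = 26.20 mph

26.2 mph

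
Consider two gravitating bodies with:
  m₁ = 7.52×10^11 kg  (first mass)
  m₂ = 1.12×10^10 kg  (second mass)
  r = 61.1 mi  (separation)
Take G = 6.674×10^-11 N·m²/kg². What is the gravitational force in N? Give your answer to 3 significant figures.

58.1 N

From Newton's law of gravitation: F = Gm₁m₂/r².
m₁ = 7.52×10^11 kg; m₂ = 1.12×10^10 kg; r = 61.1 mi = 98331 m; G = 6.674×10^-11 N·m²/kg².
F = 58.14 N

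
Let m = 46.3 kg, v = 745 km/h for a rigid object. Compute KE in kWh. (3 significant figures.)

0.275 kWh

KE is given directly by: KE = ½mv².
m = 46.3 kg; v = 745 km/h = 206.9 m/s.
KE = 9.914×10^5 J  (the unit combination reduces to kg·m²/s² = J)
9.914×10^5 J × (1 kWh / 3.600×10^6 J) = 0.2754 kWh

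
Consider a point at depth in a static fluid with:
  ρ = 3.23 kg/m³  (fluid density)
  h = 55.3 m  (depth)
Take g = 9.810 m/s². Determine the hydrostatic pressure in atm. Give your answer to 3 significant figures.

0.0173 atm

P is given directly by: P = ρgh.
ρ = 3.23 kg/m³; h = 55.3 m; g = 9.810 m/s².
P = 1752 Pa  (the unit combination reduces to kg/(m·s²) = Pa)
1752 Pa × (1 atm / 1.013×10^5 Pa) = 0.01729 atm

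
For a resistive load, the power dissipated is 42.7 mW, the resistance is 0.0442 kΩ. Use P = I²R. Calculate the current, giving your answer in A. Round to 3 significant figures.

0.0311 A

Solving P = I²R for I: I = √(P/R).
P = 42.7 mW = 0.04270 W; R = 0.0442 kΩ = 44.20 Ω.
I = 0.03108 A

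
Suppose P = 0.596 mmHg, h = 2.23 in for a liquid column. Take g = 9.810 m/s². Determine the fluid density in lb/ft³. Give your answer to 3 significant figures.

8.93 lb/ft³

Rearranging: ρ = P/(g·h).
P = 0.596 mmHg = 79.46 Pa; h = 2.23 in = 0.05664 m; g = 9.810 m/s².
ρ = 143.0 kg/m³
143.0 kg/m³ × (1 lb/ft³ / 16.02 kg/m³) = 8.927 lb/ft³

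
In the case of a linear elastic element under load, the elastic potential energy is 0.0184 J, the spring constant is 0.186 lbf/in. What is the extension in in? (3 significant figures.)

1.32 in

Solving U = ½k·x² for x: x = √(2U/k).
U = 0.0184 J; k = 0.186 lbf/in = 32.57 N/m.
x = 0.03361 m
0.03361 m × (1 in / 0.02540 m) = 1.323 in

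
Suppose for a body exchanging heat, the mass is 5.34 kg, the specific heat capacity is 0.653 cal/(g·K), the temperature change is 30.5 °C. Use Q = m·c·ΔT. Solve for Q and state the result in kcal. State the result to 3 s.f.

Q is given directly by: Q = mcΔT.
m = 5.34 kg; c = 0.653 cal/(g·K) = 2732 J/(kg·K); ΔT = 30.5 °C = 30.50 K.
Q = 4.450×10^5 J
4.450×10^5 J × (1 kcal / 4184 J) = 106.4 kcal

106 kcal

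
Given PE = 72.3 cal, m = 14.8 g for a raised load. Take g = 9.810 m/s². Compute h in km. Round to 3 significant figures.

2.08 km

Solving PE = m·g·h for h: h = PE/(m·g).
PE = 72.3 cal = 302.5 J; m = 14.8 g = 0.01480 kg; g = 9.810 m/s².
h = 2084 m
2084 m × (1 km / 1000 m) = 2.084 km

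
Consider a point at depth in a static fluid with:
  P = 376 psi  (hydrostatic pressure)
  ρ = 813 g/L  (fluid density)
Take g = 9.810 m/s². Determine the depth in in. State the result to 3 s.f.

Rearranging: h = P/(ρ·g).
P = 376 psi = 2.592×10^6 Pa; ρ = 813 g/L = 813.0 kg/m³; g = 9.810 m/s².
h = 325.0 m
325.0 m × (1 in / 0.02540 m) = 12797 in

12800 in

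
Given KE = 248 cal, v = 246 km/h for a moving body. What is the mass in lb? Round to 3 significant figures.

Rearranging KE = ½mv² for m: m = 2·KE/v².
KE = 248 cal = 1038 J; v = 246 km/h = 68.33 m/s.
m = 0.4444 kg
0.4444 kg × (1 lb / 0.4536 kg) = 0.9798 lb

0.980 lb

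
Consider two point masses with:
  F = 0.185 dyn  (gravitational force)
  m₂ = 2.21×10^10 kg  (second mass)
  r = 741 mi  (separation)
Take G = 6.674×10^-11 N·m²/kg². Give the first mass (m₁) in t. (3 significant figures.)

From Newton's law of gravitation: m₁ = F·r²/(G·m₂).
F = 0.185 dyn = 1.850×10^-6 N; m₂ = 2.21×10^10 kg; r = 741 mi = 1.193×10^6 m; G = 6.674×10^-11 N·m²/kg².
m₁ = 1.784×10^6 kg
1.784×10^6 kg × (1 t / 1000 kg) = 1784 t

1780 t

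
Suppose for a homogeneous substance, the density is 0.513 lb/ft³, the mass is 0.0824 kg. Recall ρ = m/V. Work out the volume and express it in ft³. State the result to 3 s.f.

0.354 ft³

Solving ρ = m/V for V: V = m/ρ.
ρ = 0.513 lb/ft³ = 8.217 kg/m³; m = 0.0824 kg.
V = 0.01003 m³
0.01003 m³ × (1 ft³ / 0.02832 m³) = 0.3541 ft³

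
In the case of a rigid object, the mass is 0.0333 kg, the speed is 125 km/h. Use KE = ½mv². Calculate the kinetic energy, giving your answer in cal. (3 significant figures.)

4.80 cal

KE is given directly by: KE = ½mv².
m = 0.0333 kg; v = 125 km/h = 34.72 m/s.
KE = 20.07 J  (the unit combination reduces to kg·m²/s² = J)
20.07 J × (1 cal / 4.184 J) = 4.798 cal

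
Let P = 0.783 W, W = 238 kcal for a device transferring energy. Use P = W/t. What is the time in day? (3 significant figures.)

Rearranging P = W/t for t: t = W/P.
P = 0.783 W; W = 238 kcal = 9.958×10^5 J.
t = 1.272×10^6 s
1.272×10^6 s × (1 day / 86400 s) = 14.72 day

14.7 day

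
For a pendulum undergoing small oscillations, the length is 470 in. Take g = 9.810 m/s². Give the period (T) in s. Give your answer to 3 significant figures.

T is given directly by: T = 2π√(L/g).
L = 470 in = 11.94 m; g = 9.810 m/s².
T = 6.931 s

6.93 s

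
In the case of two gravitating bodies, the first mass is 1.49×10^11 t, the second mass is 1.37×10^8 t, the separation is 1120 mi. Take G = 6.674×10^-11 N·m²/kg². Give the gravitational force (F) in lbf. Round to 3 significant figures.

94.3 lbf

F is given directly by: F = Gm₁m₂/r².
m₁ = 1.49×10^11 t = 1.490×10^14 kg; m₂ = 1.37×10^8 t = 1.370×10^11 kg; r = 1120 mi = 1.802×10^6 m; G = 6.674×10^-11 N·m²/kg².
F = 419.3 N
419.3 N × (1 lbf / 4.448 N) = 94.27 lbf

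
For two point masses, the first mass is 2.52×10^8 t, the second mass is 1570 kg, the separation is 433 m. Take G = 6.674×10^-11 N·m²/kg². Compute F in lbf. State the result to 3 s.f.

From Newton's law of gravitation: F = Gm₁m₂/r².
m₁ = 2.52×10^8 t = 2.520×10^11 kg; m₂ = 1570 kg; r = 433 m; G = 6.674×10^-11 N·m²/kg².
F = 0.1408 N
0.1408 N × (1 lbf / 4.448 N) = 0.03166 lbf

0.0317 lbf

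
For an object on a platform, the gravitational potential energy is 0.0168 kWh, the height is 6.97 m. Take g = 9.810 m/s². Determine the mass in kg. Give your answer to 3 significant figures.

Solving PE = m·g·h for m: m = PE/(g·h).
PE = 0.0168 kWh = 60480 J; h = 6.97 m; g = 9.810 m/s².
m = 884.5 kg

885 kg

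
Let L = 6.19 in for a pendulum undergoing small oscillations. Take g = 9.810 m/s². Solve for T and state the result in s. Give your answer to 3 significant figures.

T is given directly by: T = 2π√(L/g).
L = 6.19 in = 0.1572 m; g = 9.810 m/s².
T = 0.7954 s

0.795 s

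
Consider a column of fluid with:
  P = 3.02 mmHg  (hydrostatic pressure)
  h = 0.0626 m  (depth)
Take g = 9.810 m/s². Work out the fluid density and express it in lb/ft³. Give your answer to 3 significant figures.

40.9 lb/ft³

Solving P = ρ·g·h for ρ: ρ = P/(g·h).
P = 3.02 mmHg = 402.6 Pa; h = 0.0626 m; g = 9.810 m/s².
ρ = 655.6 kg/m³
655.6 kg/m³ × (1 lb/ft³ / 16.02 kg/m³) = 40.93 lb/ft³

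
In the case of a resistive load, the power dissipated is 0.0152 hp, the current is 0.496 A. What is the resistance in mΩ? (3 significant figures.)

Rearranging P = I²R for R: R = P/I².
P = 0.0152 hp = 11.33 W; I = 0.496 A.
R = 46.07 Ω
46.07 Ω × (1 mΩ / 0.001000 Ω) = 46073 mΩ

46100 mΩ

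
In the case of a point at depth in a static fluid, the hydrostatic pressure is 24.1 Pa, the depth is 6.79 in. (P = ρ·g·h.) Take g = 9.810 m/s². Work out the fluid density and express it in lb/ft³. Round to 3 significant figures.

Rearranging P = ρ·g·h for ρ: ρ = P/(g·h).
P = 24.1 Pa; h = 6.79 in = 0.1725 m; g = 9.810 m/s².
ρ = 14.24 kg/m³
14.24 kg/m³ × (1 lb/ft³ / 16.02 kg/m³) = 0.8892 lb/ft³

0.889 lb/ft³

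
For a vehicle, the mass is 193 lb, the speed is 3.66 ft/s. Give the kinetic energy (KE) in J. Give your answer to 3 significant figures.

Directly: KE = ½mv².
m = 193 lb = 87.54 kg; v = 3.66 ft/s = 1.116 m/s.
KE = 54.47 J

54.5 J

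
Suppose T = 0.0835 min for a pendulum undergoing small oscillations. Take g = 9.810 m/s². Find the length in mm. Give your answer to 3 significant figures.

6240 mm

Rearranging T = 2π√(L/g) for L: L = g·(T/2π)².
T = 0.0835 min = 5.010 s; g = 9.810 m/s².
L = 6.237 m
6.237 m × (1 mm / 0.001000 m) = 6237 mm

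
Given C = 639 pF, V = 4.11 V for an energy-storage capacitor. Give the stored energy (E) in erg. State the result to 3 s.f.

Directly: E = ½CV².
C = 639 pF = 6.390×10^-10 F; V = 4.11 V.
E = 5.397×10^-9 J
5.397×10^-9 J × (1 erg / 1.000×10^-7 J) = 0.05397 erg

0.0540 erg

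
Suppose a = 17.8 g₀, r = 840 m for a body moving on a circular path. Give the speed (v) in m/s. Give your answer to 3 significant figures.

Rearranging a = v²/r for v: v = √(a·r).
a = 17.8 g₀ = 174.6 m/s²; r = 840 m.
v = 382.9 m/s

383 m/s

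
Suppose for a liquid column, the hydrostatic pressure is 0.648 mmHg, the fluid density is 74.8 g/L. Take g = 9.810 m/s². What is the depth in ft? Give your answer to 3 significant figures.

0.386 ft

Rearranging: h = P/(ρ·g).
P = 0.648 mmHg = 86.39 Pa; ρ = 74.8 g/L = 74.80 kg/m³; g = 9.810 m/s².
h = 0.1177 m
0.1177 m × (1 ft / 0.3048 m) = 0.3863 ft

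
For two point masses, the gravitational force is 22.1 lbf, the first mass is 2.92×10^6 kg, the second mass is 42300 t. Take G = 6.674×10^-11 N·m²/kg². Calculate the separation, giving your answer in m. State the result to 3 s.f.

9.16 m

Solving F = G·m₁·m₂/r² for r: r = √(G·m₁m₂/F).
F = 22.1 lbf = 98.31 N; m₁ = 2.92×10^6 kg; m₂ = 42300 t = 4.230×10^7 kg; G = 6.674×10^-11 N·m²/kg².
r = 9.157 m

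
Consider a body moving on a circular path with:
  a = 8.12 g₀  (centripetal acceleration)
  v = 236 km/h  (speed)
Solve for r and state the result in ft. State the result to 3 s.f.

177 ft

Rearranging: r = v²/a.
a = 8.12 g₀ = 79.63 m/s²; v = 236 km/h = 65.56 m/s.
r = 53.97 m
53.97 m × (1 ft / 0.3048 m) = 177.1 ft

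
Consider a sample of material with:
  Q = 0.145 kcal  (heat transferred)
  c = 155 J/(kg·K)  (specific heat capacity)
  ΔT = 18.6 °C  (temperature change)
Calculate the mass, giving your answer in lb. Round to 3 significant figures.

0.464 lb

Rearranging: m = Q/(c·ΔT).
Q = 0.145 kcal = 606.7 J; c = 155 J/(kg·K); ΔT = 18.6 °C = 18.60 K.
m = 0.2104 kg
0.2104 kg × (1 lb / 0.4536 kg) = 0.4639 lb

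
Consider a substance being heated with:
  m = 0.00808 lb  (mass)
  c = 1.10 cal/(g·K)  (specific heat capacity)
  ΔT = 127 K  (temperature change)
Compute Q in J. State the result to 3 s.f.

2140 J

Directly: Q = mcΔT.
m = 0.00808 lb = 0.003665 kg; c = 1.10 cal/(g·K) = 4602 J/(kg·K); ΔT = 127 K.
Q = 2142 J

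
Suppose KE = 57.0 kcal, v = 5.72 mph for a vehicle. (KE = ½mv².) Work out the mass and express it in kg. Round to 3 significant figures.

Rearranging KE = ½mv² for m: m = 2·KE/v².
KE = 57.0 kcal = 2.385×10^5 J; v = 5.72 mph = 2.557 m/s.
m = 72948 kg

72900 kg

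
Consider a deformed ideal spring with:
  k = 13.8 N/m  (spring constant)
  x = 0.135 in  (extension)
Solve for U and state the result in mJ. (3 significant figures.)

0.0811 mJ

Directly: U = ½kx².
k = 13.8 N/m; x = 0.135 in = 0.003429 m.
U = 8.113×10^-5 J  (the unit combination reduces to kg·m²/s² = J)
8.113×10^-5 J × (1 mJ / 0.001000 J) = 0.08113 mJ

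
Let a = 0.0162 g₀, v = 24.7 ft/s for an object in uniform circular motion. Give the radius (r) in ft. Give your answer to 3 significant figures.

Rearranging: r = v²/a.
a = 0.0162 g₀ = 0.1589 m/s²; v = 24.7 ft/s = 7.529 m/s.
r = 356.8 m
356.8 m × (1 ft / 0.3048 m) = 1171 ft

1170 ft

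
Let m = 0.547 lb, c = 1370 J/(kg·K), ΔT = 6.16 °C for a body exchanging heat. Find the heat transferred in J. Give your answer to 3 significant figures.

2090 J

Directly: Q = mcΔT.
m = 0.547 lb = 0.2481 kg; c = 1370 J/(kg·K); ΔT = 6.16 °C = 6.160 K.
Q = 2094 J  (the unit combination reduces to kg·m²/s² = J)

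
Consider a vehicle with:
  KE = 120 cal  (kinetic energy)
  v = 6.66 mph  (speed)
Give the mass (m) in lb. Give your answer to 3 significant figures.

250 lb

Rearranging: m = 2·KE/v².
KE = 120 cal = 502.1 J; v = 6.66 mph = 2.977 m/s.
m = 113.3 kg
113.3 kg × (1 lb / 0.4536 kg) = 249.7 lb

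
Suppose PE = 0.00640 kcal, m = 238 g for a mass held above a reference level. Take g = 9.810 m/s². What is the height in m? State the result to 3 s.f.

Solving PE = m·g·h for h: h = PE/(m·g).
PE = 0.00640 kcal = 26.78 J; m = 238 g = 0.2380 kg; g = 9.810 m/s².
h = 11.47 m

11.5 m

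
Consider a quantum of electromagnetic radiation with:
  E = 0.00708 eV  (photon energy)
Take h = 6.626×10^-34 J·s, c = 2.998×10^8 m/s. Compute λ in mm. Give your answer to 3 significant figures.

Solving E = h·c/λ for λ: λ = hc/E.
E = 0.00708 eV = 1.134×10^-21 J; h = 6.626×10^-34 J·s; c = 2.998×10^8 m/s.
λ = 1.751×10^-4 m
1.751×10^-4 m × (1 mm / 0.001000 m) = 0.1751 mm

0.175 mm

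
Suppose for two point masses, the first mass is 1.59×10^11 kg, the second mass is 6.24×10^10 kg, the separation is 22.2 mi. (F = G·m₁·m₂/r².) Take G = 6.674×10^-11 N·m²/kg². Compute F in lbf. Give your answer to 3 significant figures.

117 lbf

From Newton's law of gravitation: F = Gm₁m₂/r².
m₁ = 1.59×10^11 kg; m₂ = 6.24×10^10 kg; r = 22.2 mi = 35727 m; G = 6.674×10^-11 N·m²/kg².
F = 518.8 N  (the unit combination reduces to kg·m/s² = N)
518.8 N × (1 lbf / 4.448 N) = 116.6 lbf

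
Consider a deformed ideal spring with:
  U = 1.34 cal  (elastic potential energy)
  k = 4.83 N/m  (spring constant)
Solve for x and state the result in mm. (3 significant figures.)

Solving U = ½k·x² for x: x = √(2U/k).
U = 1.34 cal = 5.607 J; k = 4.83 N/m.
x = 1.524 m
1.524 m × (1 mm / 0.001000 m) = 1524 mm

1520 mm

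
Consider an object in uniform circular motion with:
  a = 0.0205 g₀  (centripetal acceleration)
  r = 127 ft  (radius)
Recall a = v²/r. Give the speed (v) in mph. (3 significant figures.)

6.24 mph

Rearranging a = v²/r for v: v = √(a·r).
a = 0.0205 g₀ = 0.2010 m/s²; r = 127 ft = 38.71 m.
v = 2.790 m/s
2.790 m/s × (1 mph / 0.4470 m/s) = 6.240 mph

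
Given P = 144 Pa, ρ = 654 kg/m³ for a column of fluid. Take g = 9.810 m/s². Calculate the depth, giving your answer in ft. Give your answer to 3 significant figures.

Rearranging: h = P/(ρ·g).
P = 144 Pa; ρ = 654 kg/m³; g = 9.810 m/s².
h = 0.02244 m
0.02244 m × (1 ft / 0.3048 m) = 0.07364 ft

0.0736 ft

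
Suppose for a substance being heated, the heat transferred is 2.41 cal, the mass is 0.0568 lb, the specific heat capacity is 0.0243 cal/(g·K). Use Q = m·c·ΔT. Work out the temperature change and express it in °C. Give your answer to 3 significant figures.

Rearranging: ΔT = Q/(m·c).
Q = 2.41 cal = 10.08 J; m = 0.0568 lb = 0.02576 kg; c = 0.0243 cal/(g·K) = 101.7 J/(kg·K).
ΔT = 3.849 K
Since 1 °C = 1 K, 3.849 °C.

3.85 °C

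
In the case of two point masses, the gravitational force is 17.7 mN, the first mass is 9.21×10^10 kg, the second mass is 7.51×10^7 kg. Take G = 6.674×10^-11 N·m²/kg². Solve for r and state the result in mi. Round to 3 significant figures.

Rearranging: r = √(G·m₁m₂/F).
F = 17.7 mN = 0.01770 N; m₁ = 9.21×10^10 kg; m₂ = 7.51×10^7 kg; G = 6.674×10^-11 N·m²/kg².
r = 1.615×10^5 m
1.615×10^5 m × (1 mi / 1609 m) = 100.3 mi

100 mi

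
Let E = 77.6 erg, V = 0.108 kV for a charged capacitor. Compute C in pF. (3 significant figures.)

Rearranging: C = 2E/V².
E = 77.6 erg = 7.760×10^-6 J; V = 0.108 kV = 108.0 V.
C = 1.331×10^-9 F
1.331×10^-9 F × (1 pF / 1.000×10^-12 F) = 1331 pF

1330 pF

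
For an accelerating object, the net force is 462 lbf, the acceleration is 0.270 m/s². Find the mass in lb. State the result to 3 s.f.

Rearranging: m = F/a.
F = 462 lbf = 2055 N; a = 0.270 m/s².
m = 7611 kg
7611 kg × (1 lb / 0.4536 kg) = 16780 lb

16800 lb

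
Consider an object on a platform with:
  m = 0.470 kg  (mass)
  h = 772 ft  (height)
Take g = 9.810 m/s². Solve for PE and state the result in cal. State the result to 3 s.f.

259 cal

Directly: PE = mgh.
m = 0.470 kg; h = 772 ft = 235.3 m; g = 9.810 m/s².
PE = 1085 J
1085 J × (1 cal / 4.184 J) = 259.3 cal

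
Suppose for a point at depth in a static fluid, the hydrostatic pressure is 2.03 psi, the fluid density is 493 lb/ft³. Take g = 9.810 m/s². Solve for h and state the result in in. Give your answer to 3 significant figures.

7.11 in

Rearranging: h = P/(ρ·g).
P = 2.03 psi = 13996 Pa; ρ = 493 lb/ft³ = 7897 kg/m³; g = 9.810 m/s².
h = 0.1807 m
0.1807 m × (1 in / 0.02540 m) = 7.113 in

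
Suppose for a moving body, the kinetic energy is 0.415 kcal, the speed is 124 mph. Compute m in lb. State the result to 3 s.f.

2.49 lb

Rearranging KE = ½mv² for m: m = 2·KE/v².
KE = 0.415 kcal = 1736 J; v = 124 mph = 55.43 m/s.
m = 1.130 kg
1.130 kg × (1 lb / 0.4536 kg) = 2.492 lb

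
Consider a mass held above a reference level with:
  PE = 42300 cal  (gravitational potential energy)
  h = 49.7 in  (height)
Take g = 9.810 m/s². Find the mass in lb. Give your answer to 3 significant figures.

Rearranging PE = m·g·h for m: m = PE/(g·h).
PE = 42300 cal = 1.770×10^5 J; h = 49.7 in = 1.262 m; g = 9.810 m/s².
m = 14291 kg
14291 kg × (1 lb / 0.4536 kg) = 31507 lb

31500 lb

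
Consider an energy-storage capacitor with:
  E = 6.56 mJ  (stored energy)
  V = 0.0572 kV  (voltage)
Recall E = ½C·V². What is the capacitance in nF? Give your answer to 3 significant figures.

4010 nF

Rearranging: C = 2E/V².
E = 6.56 mJ = 0.006560 J; V = 0.0572 kV = 57.20 V.
C = 4.010×10^-6 F
4.010×10^-6 F × (1 nF / 1.000×10^-9 F) = 4010 nF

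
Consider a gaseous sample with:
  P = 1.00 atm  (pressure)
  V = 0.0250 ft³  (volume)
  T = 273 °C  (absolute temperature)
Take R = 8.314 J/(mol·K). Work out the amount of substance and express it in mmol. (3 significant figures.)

From the ideal-gas law: n = PV/(RT).
P = 1.00 atm = 1.013×10^5 Pa; V = 0.0250 ft³ = 7.079×10^-4 m³; T = 273 °C = 546.1 K; R = 8.314 J/(mol·K).
n = 0.01580 mol
0.01580 mol × (1 mmol / 0.001000 mol) = 15.80 mmol

15.8 mmol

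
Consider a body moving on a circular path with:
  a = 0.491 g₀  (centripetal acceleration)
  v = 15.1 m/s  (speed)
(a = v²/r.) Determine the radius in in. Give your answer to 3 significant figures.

Rearranging: r = v²/a.
a = 0.491 g₀ = 4.815 m/s²; v = 15.1 m/s.
r = 47.35 m
47.35 m × (1 in / 0.02540 m) = 1864 in

1860 in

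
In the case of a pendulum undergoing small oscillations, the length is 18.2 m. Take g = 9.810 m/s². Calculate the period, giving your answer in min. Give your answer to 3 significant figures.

0.143 min

Directly: T = 2π√(L/g).
L = 18.2 m; g = 9.810 m/s².
T = 8.558 s
8.558 s × (1 min / 60.00 s) = 0.1426 min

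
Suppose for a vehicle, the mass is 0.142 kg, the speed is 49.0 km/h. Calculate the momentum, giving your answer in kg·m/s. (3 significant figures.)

Directly: p = mv.
m = 0.142 kg; v = 49.0 km/h = 13.61 m/s.
p = 1.933 kg·m/s

1.93 kg·m/s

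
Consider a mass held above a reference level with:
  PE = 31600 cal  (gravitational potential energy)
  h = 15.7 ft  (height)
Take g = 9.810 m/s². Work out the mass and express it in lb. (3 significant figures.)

Rearranging: m = PE/(g·h).
PE = 31600 cal = 1.322×10^5 J; h = 15.7 ft = 4.785 m; g = 9.810 m/s².
m = 2816 kg
2816 kg × (1 lb / 0.4536 kg) = 6209 lb

6210 lb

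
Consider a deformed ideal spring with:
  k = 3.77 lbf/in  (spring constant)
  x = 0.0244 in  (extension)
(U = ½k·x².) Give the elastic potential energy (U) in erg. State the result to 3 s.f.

Directly: U = ½kx².
k = 3.77 lbf/in = 660.2 N/m; x = 0.0244 in = 6.198×10^-4 m.
U = 1.268×10^-4 J
1.268×10^-4 J × (1 erg / 1.000×10^-7 J) = 1268 erg

1270 erg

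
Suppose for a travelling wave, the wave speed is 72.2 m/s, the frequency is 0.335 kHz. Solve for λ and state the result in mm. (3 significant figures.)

216 mm

Rearranging: λ = v/f.
v = 72.2 m/s; f = 0.335 kHz = 335.0 Hz.
λ = 0.2155 m
0.2155 m × (1 mm / 0.001000 m) = 215.5 mm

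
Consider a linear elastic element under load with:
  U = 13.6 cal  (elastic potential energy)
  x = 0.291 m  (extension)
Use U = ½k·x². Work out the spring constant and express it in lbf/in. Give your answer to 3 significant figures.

7.67 lbf/in

Rearranging: k = 2U/x².
U = 13.6 cal = 56.90 J; x = 0.291 m.
k = 1344 N/m
1344 N/m × (1 lbf/in / 175.1 N/m) = 7.674 lbf/in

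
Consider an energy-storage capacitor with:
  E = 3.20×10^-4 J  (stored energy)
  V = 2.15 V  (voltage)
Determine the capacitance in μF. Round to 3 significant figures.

138 μF

Rearranging E = ½C·V² for C: C = 2E/V².
E = 3.20×10^-4 J; V = 2.15 V.
C = 1.385×10^-4 F
1.385×10^-4 F × (1 μF / 1.000×10^-6 F) = 138.5 μF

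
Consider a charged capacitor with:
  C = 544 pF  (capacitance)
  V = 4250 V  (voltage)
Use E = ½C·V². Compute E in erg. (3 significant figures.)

49100 erg

E is given directly by: E = ½CV².
C = 544 pF = 5.440×10^-10 F; V = 4250 V.
E = 0.004913 J
0.004913 J × (1 erg / 1.000×10^-7 J) = 49130 erg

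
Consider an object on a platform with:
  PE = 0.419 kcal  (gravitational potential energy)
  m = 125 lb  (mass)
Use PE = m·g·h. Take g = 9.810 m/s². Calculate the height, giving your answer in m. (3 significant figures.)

3.15 m

Rearranging: h = PE/(m·g).
PE = 0.419 kcal = 1753 J; m = 125 lb = 56.70 kg; g = 9.810 m/s².
h = 3.152 m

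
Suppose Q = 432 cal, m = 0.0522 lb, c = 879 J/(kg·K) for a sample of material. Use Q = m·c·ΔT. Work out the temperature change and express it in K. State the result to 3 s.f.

Solving Q = m·c·ΔT for ΔT: ΔT = Q/(m·c).
Q = 432 cal = 1807 J; m = 0.0522 lb = 0.02368 kg; c = 879 J/(kg·K).
ΔT = 86.85 K

86.8 K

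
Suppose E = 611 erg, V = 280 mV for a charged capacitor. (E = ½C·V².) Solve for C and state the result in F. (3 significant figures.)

Rearranging: C = 2E/V².
E = 611 erg = 6.110×10^-5 J; V = 280 mV = 0.2800 V.
C = 0.001559 F

0.00156 F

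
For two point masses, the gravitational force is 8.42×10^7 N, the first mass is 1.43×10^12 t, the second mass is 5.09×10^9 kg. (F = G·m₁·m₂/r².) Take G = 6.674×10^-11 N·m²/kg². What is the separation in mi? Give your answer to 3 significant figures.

Rearranging F = G·m₁·m₂/r² for r: r = √(G·m₁m₂/F).
F = 8.42×10^7 N; m₁ = 1.43×10^12 t = 1.430×10^15 kg; m₂ = 5.09×10^9 kg; G = 6.674×10^-11 N·m²/kg².
r = 2402 m
2402 m × (1 mi / 1609 m) = 1.493 mi

1.49 mi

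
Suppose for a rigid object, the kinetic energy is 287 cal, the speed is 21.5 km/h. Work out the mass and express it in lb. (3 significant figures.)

148 lb

Solving KE = ½mv² for m: m = 2·KE/v².
KE = 287 cal = 1201 J; v = 21.5 km/h = 5.972 m/s.
m = 67.33 kg
67.33 kg × (1 lb / 0.4536 kg) = 148.4 lb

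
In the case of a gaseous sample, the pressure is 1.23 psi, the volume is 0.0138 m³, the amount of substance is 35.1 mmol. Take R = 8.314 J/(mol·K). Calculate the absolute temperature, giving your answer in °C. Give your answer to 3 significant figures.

From the ideal-gas law: T = PV/(nR).
P = 1.23 psi = 8481 Pa; V = 0.0138 m³; n = 35.1 mmol = 0.03510 mol; R = 8.314 J/(mol·K).
T = 401.0 K
401.0 K − 273.15 = 127.9 °C

128 °C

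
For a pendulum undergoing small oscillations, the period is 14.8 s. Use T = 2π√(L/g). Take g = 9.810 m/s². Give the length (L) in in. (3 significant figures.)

2140 in

Solving T = 2π√(L/g) for L: L = g·(T/2π)².
T = 14.8 s; g = 9.810 m/s².
L = 54.43 m
54.43 m × (1 in / 0.02540 m) = 2143 in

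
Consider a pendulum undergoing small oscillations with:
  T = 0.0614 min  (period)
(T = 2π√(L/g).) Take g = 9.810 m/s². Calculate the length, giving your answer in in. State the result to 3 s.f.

133 in

Solving T = 2π√(L/g) for L: L = g·(T/2π)².
T = 0.0614 min = 3.684 s; g = 9.810 m/s².
L = 3.372 m
3.372 m × (1 in / 0.02540 m) = 132.8 in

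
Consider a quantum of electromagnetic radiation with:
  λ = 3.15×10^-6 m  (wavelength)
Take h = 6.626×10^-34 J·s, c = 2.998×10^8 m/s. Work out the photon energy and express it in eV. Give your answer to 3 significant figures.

0.394 eV

E is given directly by: E = hc/λ.
λ = 3.15×10^-6 m; h = 6.626×10^-34 J·s; c = 2.998×10^8 m/s.
E = 6.306×10^-20 J
6.306×10^-20 J × (1 eV / 1.602×10^-19 J) = 0.3936 eV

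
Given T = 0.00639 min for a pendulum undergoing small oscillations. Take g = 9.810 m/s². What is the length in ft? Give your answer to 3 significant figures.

0.120 ft

Solving T = 2π√(L/g) for L: L = g·(T/2π)².
T = 0.00639 min = 0.3834 s; g = 9.810 m/s².
L = 0.03653 m
0.03653 m × (1 ft / 0.3048 m) = 0.1198 ft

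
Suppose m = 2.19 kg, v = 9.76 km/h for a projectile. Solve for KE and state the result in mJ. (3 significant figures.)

8050 mJ

Directly: KE = ½mv².
m = 2.19 kg; v = 9.76 km/h = 2.711 m/s.
KE = 8.048 J  (the unit combination reduces to kg·m²/s² = J)
8.048 J × (1 mJ / 0.001000 J) = 8048 mJ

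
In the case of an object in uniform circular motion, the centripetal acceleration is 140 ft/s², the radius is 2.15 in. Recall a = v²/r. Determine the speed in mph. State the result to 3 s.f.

Rearranging: v = √(a·r).
a = 140 ft/s² = 42.67 m/s²; r = 2.15 in = 0.05461 m.
v = 1.527 m/s
1.527 m/s × (1 mph / 0.4470 m/s) = 3.415 mph

3.41 mph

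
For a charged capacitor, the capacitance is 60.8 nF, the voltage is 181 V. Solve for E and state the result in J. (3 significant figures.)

Directly: E = ½CV².
C = 60.8 nF = 6.080×10^-8 F; V = 181 V.
E = 9.959×10^-4 J  (the unit combination reduces to kg·m²/s² = J)

9.96×10^-4 J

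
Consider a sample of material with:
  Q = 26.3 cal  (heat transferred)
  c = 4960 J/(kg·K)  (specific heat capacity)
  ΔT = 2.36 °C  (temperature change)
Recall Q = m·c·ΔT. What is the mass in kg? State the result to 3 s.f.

Rearranging: m = Q/(c·ΔT).
Q = 26.3 cal = 110.0 J; c = 4960 J/(kg·K); ΔT = 2.36 °C = 2.360 K.
m = 0.009401 kg

0.00940 kg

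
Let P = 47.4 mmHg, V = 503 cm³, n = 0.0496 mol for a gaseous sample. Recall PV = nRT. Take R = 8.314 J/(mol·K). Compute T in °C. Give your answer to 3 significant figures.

-265 °C

Rearranging: T = PV/(nR).
P = 47.4 mmHg = 6319 Pa; V = 503 cm³ = 5.030×10^-4 m³; n = 0.0496 mol; R = 8.314 J/(mol·K).
T = 7.708 K
7.708 K − 273.15 = -265.4 °C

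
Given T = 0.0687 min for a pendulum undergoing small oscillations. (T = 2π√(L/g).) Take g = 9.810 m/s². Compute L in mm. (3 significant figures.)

Rearranging T = 2π√(L/g) for L: L = g·(T/2π)².
T = 0.0687 min = 4.122 s; g = 9.810 m/s².
L = 4.222 m
4.222 m × (1 mm / 0.001000 m) = 4222 mm

4220 mm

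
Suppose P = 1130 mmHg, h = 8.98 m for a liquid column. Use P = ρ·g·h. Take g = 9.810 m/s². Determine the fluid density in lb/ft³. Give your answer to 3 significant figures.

107 lb/ft³

Rearranging: ρ = P/(g·h).
P = 1130 mmHg = 1.507×10^5 Pa; h = 8.98 m; g = 9.810 m/s².
ρ = 1710 kg/m³
1710 kg/m³ × (1 lb/ft³ / 16.02 kg/m³) = 106.8 lb/ft³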